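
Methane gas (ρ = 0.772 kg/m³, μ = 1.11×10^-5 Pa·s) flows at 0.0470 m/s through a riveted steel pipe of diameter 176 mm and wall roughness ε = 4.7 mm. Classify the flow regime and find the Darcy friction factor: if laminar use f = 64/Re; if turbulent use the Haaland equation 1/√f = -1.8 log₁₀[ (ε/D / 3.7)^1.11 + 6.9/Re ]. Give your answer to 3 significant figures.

Re = ρVD/μ = 0.772·0.047·0.176/1.11e-05 = 575.3.
Re < 2300 → laminar, so f = 64/Re = 0.1112 (roughness is irrelevant in laminar flow).

f ≈ 0.111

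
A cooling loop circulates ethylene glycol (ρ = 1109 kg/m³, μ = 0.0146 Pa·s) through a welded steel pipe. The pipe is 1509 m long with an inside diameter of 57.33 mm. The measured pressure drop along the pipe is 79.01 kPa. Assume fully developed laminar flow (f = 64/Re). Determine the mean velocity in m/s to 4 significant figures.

For laminar flow, f = 64/Re with Re = ρVD/μ, so Darcy-Weisbach reduces to ΔP = 32μLV/D². Solving for V: V = ΔP·D²/(32μL) = 7.901e+04·(0.05733)²/(32·0.0146·1509) = 0.3683 m/s.
Check: Re = ρVD/μ = 1109·0.3683·0.05733/0.0146 = 1604 < 2300, so the laminar assumption holds.

V ≈ 0.3683 m/s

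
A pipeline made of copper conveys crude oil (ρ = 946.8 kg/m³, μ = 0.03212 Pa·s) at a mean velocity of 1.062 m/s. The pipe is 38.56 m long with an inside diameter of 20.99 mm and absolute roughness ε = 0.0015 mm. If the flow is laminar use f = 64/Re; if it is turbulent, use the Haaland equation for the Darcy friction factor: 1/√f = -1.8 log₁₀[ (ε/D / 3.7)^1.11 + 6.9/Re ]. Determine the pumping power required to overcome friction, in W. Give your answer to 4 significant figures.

Reynolds number Re = ρVD/μ = 946.8 · 1.062 · 0.02099 / 0.0321 = 657.1.
Re < 2300 → laminar flow, so f = 64/Re = 64/657.1 = 0.0974 (the turbulent correlation is not needed).
Darcy-Weisbach: ΔP = f(L/D)(ρV²/2) = 0.0974·(38.56/0.02099)·(946.8·1.062²/2) = 0.0974·1837·533.9 = 9.553e+04 Pa.
Q = V·A = 1.062·0.000346 = 0.0003675 m³/s.
Pumping power P = QΔP = 0.0003675·9.553e+04 = 35.108 W = 35.11 W.

P ≈ 35.11 W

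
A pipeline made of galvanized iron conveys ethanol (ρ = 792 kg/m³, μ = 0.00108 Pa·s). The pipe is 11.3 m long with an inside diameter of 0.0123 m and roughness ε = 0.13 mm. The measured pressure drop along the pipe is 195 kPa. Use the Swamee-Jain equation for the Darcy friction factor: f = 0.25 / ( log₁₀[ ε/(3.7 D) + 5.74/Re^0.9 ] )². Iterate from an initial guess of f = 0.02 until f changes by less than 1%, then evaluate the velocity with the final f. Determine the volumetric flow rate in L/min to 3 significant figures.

Rearranging Darcy-Weisbach: V = √(2·ΔP·D/(f·L·ρ)). With ε/D = 0.00013/0.0123 = 0.0106, iterate starting from f = 0.02:
  f = 0.02 → V = √(2·1.95e+05·0.0123/(0.02·11.3·792)) = 5.177 m/s; Re = ρVD/μ = 4.67e+04; f → 0.04024
  f = 0.04024 → V = 3.65 m/s; Re = 3.292e+04; f → 0.04081
  f = 0.04081 → V = 3.624 m/s; Re = 3.269e+04; f → 0.04083
Converged (Δf/f < 1%). With the final f = 0.04083: V = √(2·1.95e+05·0.0123/(0.04083·11.3·792)) = 3.623 m/s.
Q = V·A = 3.623·(π/4·0.0123²) = 0.0004305 m³/s = 25.8 L/min.

Q ≈ 25.8 L/min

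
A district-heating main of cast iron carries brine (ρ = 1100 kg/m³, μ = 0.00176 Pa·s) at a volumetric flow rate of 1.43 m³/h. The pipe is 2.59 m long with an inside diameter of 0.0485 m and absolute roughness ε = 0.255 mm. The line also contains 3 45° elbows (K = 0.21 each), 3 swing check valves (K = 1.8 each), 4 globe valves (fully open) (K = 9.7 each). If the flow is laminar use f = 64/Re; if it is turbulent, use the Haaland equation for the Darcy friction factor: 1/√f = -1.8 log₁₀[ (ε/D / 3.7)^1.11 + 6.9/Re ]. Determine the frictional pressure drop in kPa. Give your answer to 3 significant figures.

ΔP ≈ 1.19 kPa

Q = 1.43 m³/h = 1.43/3600 = 0.0003972 m³/s.
Cross-sectional area A = πD²/4 = π(0.0485)²/4 = 0.001847 m²; mean velocity V = Q/A = 0.0003972/0.001847 = 0.215 m/s.
Reynolds number Re = ρVD/μ = 1100 · 0.215 · 0.0485 / 0.00176 = 6518.
Re > 4000 → turbulent. Relative roughness ε/D = 0.000255/0.0485 = 0.00526. Haaland: 1/√f = -1.8 log₁₀[(0.00526/3.7)^1.11 + 6.9/6518] = -1.8 log₁₀[0.000691 + 0.00106] = 4.963, so f = 0.0406.
Total minor-loss coefficient ΣK = 3·0.21 + 3·1.8 + 4·9.7 = 44.8.
ΔP = [f·L/D + ΣK]·(ρV²/2) = [0.0406·2.59/0.0485 + 44.8]·(1100·0.215²/2) = [2.168 + 44.8]·25.43 = 1195 Pa.
ΔP = 1195 Pa = 1.19 kPa.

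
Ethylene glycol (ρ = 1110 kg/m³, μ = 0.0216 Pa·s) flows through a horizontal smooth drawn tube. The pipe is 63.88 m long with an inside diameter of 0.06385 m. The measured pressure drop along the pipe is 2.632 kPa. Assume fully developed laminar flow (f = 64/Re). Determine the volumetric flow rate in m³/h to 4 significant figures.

For laminar flow, f = 64/Re with Re = ρVD/μ, so Darcy-Weisbach reduces to ΔP = 32μLV/D². Solving for V: V = ΔP·D²/(32μL) = 2632·(0.06385)²/(32·0.0216·63.88) = 0.243 m/s.
Check: Re = ρVD/μ = 1110·0.243·0.06385/0.0216 = 797.4 < 2300, so the laminar assumption holds.
Q = V·A = 0.243·(π/4·0.06385²) = 0.0007781 m³/s = 2.801 m³/h.

Q ≈ 2.801 m³/h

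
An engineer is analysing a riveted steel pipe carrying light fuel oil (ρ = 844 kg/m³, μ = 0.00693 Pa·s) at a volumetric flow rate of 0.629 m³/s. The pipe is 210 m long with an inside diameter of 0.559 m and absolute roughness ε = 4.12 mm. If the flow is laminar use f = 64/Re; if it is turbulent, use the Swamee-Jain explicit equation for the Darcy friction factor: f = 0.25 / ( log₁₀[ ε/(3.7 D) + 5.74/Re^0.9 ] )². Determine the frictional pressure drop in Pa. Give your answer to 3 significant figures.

Cross-sectional area A = πD²/4 = π(0.559)²/4 = 0.2454 m²; mean velocity V = Q/A = 0.629/0.2454 = 2.563 m/s.
Reynolds number Re = ρVD/μ = 844 · 2.563 · 0.559 / 0.00693 = 1.745e+05.
Re > 4000 → turbulent. Relative roughness ε/D = 0.00412/0.559 = 0.00737. Swamee-Jain: f = 0.25/(log₁₀[0.00737/3.7 + 5.74/1.745e+05^0.9])² = 0.25/(log₁₀[0.00199 + 0.00011])² = 0.25/(-2.677)² = 0.03488.
Darcy-Weisbach: ΔP = f(L/D)(ρV²/2) = 0.03488·(210/0.559)·(844·2.563²/2) = 0.03488·375.7·2772 = 3.632e+04 Pa.

ΔP ≈ 36300 Pa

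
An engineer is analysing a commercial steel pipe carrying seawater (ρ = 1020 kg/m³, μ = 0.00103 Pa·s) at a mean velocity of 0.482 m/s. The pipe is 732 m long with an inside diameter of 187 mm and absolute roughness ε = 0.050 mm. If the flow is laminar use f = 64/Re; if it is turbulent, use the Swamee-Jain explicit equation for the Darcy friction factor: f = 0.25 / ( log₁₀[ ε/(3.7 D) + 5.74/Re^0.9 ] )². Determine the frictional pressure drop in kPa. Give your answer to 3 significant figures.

Reynolds number Re = ρVD/μ = 1020 · 0.482 · 0.187 / 0.00103 = 8.926e+04.
Re > 4000 → turbulent. Relative roughness ε/D = 5e-05/0.187 = 0.000267. Swamee-Jain: f = 0.25/(log₁₀[0.000267/3.7 + 5.74/8.926e+04^0.9])² = 0.25/(log₁₀[7.23e-05 + 0.000201])² = 0.25/(-3.563)² = 0.01969.
Darcy-Weisbach: ΔP = f(L/D)(ρV²/2) = 0.01969·(732/0.187)·(1020·0.482²/2) = 0.01969·3914·118.5 = 9132 Pa.
ΔP = 9132 Pa = 9.13 kPa.

ΔP ≈ 9.13 kPa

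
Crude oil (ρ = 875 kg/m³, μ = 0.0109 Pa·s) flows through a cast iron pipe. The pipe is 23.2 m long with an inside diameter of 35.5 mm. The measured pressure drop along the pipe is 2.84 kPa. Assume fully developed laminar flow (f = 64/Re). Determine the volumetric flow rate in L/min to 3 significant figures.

Q ≈ 26.3 L/min

For laminar flow, f = 64/Re with Re = ρVD/μ, so Darcy-Weisbach reduces to ΔP = 32μLV/D². Solving for V: V = ΔP·D²/(32μL) = 2840·(0.0355)²/(32·0.0109·23.2) = 0.4423 m/s.
Check: Re = ρVD/μ = 875·0.4423·0.0355/0.0109 = 1260 < 2300, so the laminar assumption holds.
Q = V·A = 0.4423·(π/4·0.0355²) = 0.0004378 m³/s = 26.3 L/min.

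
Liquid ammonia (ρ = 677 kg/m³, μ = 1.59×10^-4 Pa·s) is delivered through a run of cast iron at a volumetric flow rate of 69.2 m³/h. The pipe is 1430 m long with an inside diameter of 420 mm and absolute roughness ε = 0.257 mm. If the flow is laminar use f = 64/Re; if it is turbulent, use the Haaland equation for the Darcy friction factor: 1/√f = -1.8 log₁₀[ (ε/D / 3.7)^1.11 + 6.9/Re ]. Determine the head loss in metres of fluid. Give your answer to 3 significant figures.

Q = 69.2 m³/h = 69.2/3600 = 0.01922 m³/s.
Cross-sectional area A = πD²/4 = π(0.42)²/4 = 0.1385 m²; mean velocity V = Q/A = 0.01922/0.1385 = 0.1387 m/s.
Reynolds number Re = ρVD/μ = 677 · 0.1387 · 0.42 / 0.000159 = 2.481e+05.
Re > 4000 → turbulent. Relative roughness ε/D = 0.000257/0.42 = 0.000612. Haaland: 1/√f = -1.8 log₁₀[(0.000612/3.7)^1.11 + 6.9/2.481e+05] = -1.8 log₁₀[6.35e-05 + 2.78e-05] = 7.271, so f = 0.01891.
Darcy-Weisbach: ΔP = f(L/D)(ρV²/2) = 0.01891·(1430/0.42)·(677·0.1387²/2) = 0.01891·3405·6.516 = 419.6 Pa.
Head loss h_f = ΔP/(ρg) = 419.6/(677·9.81) = 0.0632 m.

h_f ≈ 0.0632 m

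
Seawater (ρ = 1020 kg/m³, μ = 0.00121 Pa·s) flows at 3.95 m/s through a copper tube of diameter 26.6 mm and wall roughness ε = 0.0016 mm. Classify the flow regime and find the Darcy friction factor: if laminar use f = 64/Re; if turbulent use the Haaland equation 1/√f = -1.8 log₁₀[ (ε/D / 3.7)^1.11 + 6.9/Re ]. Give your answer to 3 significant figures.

Re = ρVD/μ = 1020·3.95·0.0266/0.00121 = 8.857e+04.
Re > 4000 → turbulent. ε/D = 1.6e-06/0.0266 = 6.02e-05; Haaland: 1/√f = -1.8 log₁₀[4.83e-06 + 7.79e-05] = 7.348, so f = 0.01852.

f ≈ 0.0185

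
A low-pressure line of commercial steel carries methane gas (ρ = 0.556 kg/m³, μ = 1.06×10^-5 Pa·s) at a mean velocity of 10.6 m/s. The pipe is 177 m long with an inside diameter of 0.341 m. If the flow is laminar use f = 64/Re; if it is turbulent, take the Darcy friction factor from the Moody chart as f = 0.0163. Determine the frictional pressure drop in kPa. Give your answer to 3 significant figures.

ΔP ≈ 0.264 kPa

Reynolds number Re = ρVD/μ = 0.556 · 10.6 · 0.341 / 1.06e-05 = 1.896e+05.
Re > 4000 → turbulent; use the Moody-chart value f = 0.0163.
Darcy-Weisbach: ΔP = f(L/D)(ρV²/2) = 0.0163·(177/0.341)·(0.556·10.6²/2) = 0.0163·519.1·31.24 = 264.3 Pa.
ΔP = 264.3 Pa = 0.264 kPa.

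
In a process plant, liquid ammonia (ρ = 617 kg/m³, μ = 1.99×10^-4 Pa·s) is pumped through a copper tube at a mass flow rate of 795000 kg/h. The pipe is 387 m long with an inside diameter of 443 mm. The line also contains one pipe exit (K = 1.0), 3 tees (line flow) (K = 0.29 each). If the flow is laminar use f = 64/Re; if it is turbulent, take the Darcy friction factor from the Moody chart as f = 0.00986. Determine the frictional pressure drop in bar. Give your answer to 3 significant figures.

ΔP ≈ 0.174 bar

ṁ = 795000 kg/h = 795000/3600 = 220.8 kg/s.
A = πD²/4 = π(0.443)²/4 = 0.1541 m²; mean velocity V = ṁ/(ρA) = 220.8/(617 · 0.1541) = 2.322 m/s.
Reynolds number Re = ρVD/μ = 617 · 2.322 · 0.443 / 0.000199 = 3.189e+06.
Re > 4000 → turbulent; use the Moody-chart value f = 0.00986.
Total minor-loss coefficient ΣK = 1·1 + 3·0.29 = 1.87.
ΔP = [f·L/D + ΣK]·(ρV²/2) = [0.00986·387/0.443 + 1.87]·(617·2.322²/2) = [8.614 + 1.87]·1663 = 1.744e+04 Pa.
ΔP = 1.744e+04 Pa = 0.174 bar.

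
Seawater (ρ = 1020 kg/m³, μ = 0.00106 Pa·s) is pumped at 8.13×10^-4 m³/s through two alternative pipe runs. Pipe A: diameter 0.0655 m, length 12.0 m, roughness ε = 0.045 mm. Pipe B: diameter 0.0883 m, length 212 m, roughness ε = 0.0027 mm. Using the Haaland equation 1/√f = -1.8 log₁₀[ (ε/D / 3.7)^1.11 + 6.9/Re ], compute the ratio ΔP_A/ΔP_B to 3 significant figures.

Pipe A: V = Q/A = 0.000813/0.00337 = 0.2413 m/s; Re = 1.521e+04; ε/D = 0.000687; Haaland → f = 0.0287; ΔP_A = f(L/D)(ρV²/2) = 156.1 Pa.
Pipe B: V = Q/A = 0.000813/0.006124 = 0.1328 m/s; Re = 1.128e+04; ε/D = 3.06e-05; Haaland → f = 0.02992; ΔP_B = f(L/D)(ρV²/2) = 645.7 Pa.
ΔP_A/ΔP_B = 156.1/645.7 = 0.242.

ΔP_A/ΔP_B ≈ 0.242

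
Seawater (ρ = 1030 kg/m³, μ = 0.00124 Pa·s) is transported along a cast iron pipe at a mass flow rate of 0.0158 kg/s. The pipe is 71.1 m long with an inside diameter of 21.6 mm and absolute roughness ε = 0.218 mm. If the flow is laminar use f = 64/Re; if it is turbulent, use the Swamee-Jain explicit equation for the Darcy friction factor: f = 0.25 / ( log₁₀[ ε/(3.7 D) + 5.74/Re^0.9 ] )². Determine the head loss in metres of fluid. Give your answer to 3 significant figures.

h_f ≈ 0.0251 m

A = πD²/4 = π(0.0216)²/4 = 0.0003664 m²; mean velocity V = ṁ/(ρA) = 0.0158/(1030 · 0.0003664) = 0.04186 m/s.
Reynolds number Re = ρVD/μ = 1030 · 0.04186 · 0.0216 / 0.00124 = 751.1.
Re < 2300 → laminar flow, so f = 64/Re = 64/751.1 = 0.08521 (the turbulent correlation is not needed).
Darcy-Weisbach: ΔP = f(L/D)(ρV²/2) = 0.08521·(71.1/0.0216)·(1030·0.04186²/2) = 0.08521·3292·0.9025 = 253.1 Pa.
Head loss h_f = ΔP/(ρg) = 253.1/(1030·9.81) = 0.0251 m.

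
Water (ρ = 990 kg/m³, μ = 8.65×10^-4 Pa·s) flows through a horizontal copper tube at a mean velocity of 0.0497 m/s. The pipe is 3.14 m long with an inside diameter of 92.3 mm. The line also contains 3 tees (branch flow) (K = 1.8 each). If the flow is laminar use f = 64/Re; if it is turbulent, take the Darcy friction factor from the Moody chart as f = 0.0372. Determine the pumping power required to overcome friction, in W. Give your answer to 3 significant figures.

Reynolds number Re = ρVD/μ = 990 · 0.0497 · 0.0923 / 0.000865 = 5250.
Re > 4000 → turbulent; use the Moody-chart value f = 0.0372.
Total minor-loss coefficient ΣK = 3·1.8 = 5.4.
ΔP = [f·L/D + ΣK]·(ρV²/2) = [0.0372·3.14/0.0923 + 5.4]·(990·0.0497²/2) = [1.266 + 5.4]·1.223 = 8.15 Pa.
Q = V·A = 0.0497·0.006691 = 0.0003325 m³/s.
Pumping power P = QΔP = 0.0003325·8.15 = 0.002710 W = 0.00271 W.

P ≈ 0.00271 W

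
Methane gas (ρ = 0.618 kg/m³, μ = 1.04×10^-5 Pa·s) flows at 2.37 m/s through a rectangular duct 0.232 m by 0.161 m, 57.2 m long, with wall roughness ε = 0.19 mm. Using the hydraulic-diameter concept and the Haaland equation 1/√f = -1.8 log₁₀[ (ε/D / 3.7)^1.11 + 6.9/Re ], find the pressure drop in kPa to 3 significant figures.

ΔP ≈ 0.0137 kPa

Hydraulic diameter D_h = 4A/P = 4·(0.232·0.161)/(2·(0.232+0.161)) = 0.1494/0.786 = 0.1901 m.
Re = ρVD_h/μ = 0.618·2.37·0.1901/1.04e-05 = 2.677e+04.
ε/D_h = 0.00019/0.1901 = 0.001; Haaland gives 1/√f = -1.8 log₁₀[0.000109+0.000258] = 6.183, so f = 0.02616.
ΔP = f(L/D_h)(ρV²/2) = 0.02616·57.2/0.1901·1.736 = 13.66 Pa.
ΔP = 0.0137 kPa.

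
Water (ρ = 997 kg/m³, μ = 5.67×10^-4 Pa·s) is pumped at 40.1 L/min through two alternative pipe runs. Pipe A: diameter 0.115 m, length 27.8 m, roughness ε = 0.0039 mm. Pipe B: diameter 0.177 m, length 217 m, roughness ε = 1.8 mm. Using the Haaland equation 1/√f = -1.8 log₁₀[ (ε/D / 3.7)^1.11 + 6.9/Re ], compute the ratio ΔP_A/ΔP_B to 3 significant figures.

ΔP_A/ΔP_B ≈ 0.724

Pipe A: V = Q/A = 0.0006683/0.01039 = 0.06434 m/s; Re = 1.301e+04; ε/D = 3.39e-05; Haaland → f = 0.0288; ΔP_A = f(L/D)(ρV²/2) = 14.37 Pa.
Pipe B: V = Q/A = 0.0006683/0.02461 = 0.02716 m/s; Re = 8454; ε/D = 0.0102; Haaland → f = 0.04404; ΔP_B = f(L/D)(ρV²/2) = 19.86 Pa.
ΔP_A/ΔP_B = 14.37/19.86 = 0.724.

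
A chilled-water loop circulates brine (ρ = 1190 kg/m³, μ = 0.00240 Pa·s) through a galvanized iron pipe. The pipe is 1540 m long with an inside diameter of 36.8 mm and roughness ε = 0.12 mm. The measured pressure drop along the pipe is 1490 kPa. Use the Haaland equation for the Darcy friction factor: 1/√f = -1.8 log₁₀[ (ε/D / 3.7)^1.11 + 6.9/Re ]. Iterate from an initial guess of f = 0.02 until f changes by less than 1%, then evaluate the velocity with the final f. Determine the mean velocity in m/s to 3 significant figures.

V ≈ 1.40 m/s

Rearranging Darcy-Weisbach: V = √(2·ΔP·D/(f·L·ρ)). With ε/D = 0.00012/0.0368 = 0.00326, iterate starting from f = 0.02:
  f = 0.02 → V = √(2·1.49e+06·0.0368/(0.02·1540·1190)) = 1.73 m/s; Re = ρVD/μ = 3.156e+04; f → 0.03007
  f = 0.03007 → V = 1.411 m/s; Re = 2.574e+04; f → 0.0307
  f = 0.0307 → V = 1.396 m/s; Re = 2.548e+04; f → 0.03073
Converged (Δf/f < 1%). With the final f = 0.03073: V = √(2·1.49e+06·0.0368/(0.03073·1540·1190)) = 1.395 m/s.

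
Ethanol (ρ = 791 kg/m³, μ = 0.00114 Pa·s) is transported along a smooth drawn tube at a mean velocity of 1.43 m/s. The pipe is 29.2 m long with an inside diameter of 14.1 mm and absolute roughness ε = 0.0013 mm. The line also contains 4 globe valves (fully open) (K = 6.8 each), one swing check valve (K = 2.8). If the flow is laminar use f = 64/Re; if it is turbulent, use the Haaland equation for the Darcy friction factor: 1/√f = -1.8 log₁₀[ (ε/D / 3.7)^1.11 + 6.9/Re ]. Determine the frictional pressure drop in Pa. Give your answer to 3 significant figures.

Reynolds number Re = ρVD/μ = 791 · 1.43 · 0.0141 / 0.00114 = 1.399e+04.
Re > 4000 → turbulent. Relative roughness ε/D = 1.3e-06/0.0141 = 9.22e-05. Haaland: 1/√f = -1.8 log₁₀[(9.22e-05/3.7)^1.11 + 6.9/1.399e+04] = -1.8 log₁₀[7.76e-06 + 0.000493] = 5.94, so f = 0.02834.
Total minor-loss coefficient ΣK = 4·6.8 + 1·2.8 = 30.
ΔP = [f·L/D + ΣK]·(ρV²/2) = [0.02834·29.2/0.0141 + 30]·(791·1.43²/2) = [58.69 + 30]·808.8 = 7.173e+04 Pa.

ΔP ≈ 71700 Pa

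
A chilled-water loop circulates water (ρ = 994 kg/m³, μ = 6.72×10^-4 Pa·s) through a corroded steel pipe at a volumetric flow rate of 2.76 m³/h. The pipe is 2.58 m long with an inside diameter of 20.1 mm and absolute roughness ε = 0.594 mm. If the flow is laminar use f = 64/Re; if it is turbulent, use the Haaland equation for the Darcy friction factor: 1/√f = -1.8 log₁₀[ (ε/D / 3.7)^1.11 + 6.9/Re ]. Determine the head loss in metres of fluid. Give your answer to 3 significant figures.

h_f ≈ 2.19 m

Q = 2.76 m³/h = 2.76/3600 = 0.0007667 m³/s.
Cross-sectional area A = πD²/4 = π(0.0201)²/4 = 0.0003173 m²; mean velocity V = Q/A = 0.0007667/0.0003173 = 2.416 m/s.
Reynolds number Re = ρVD/μ = 994 · 2.416 · 0.0201 / 0.000672 = 7.184e+04.
Re > 4000 → turbulent. Relative roughness ε/D = 0.000594/0.0201 = 0.0296. Haaland: 1/√f = -1.8 log₁₀[(0.0296/3.7)^1.11 + 6.9/7.184e+04] = -1.8 log₁₀[0.0047 + 9.61e-05] = 4.175, so f = 0.05736.
Darcy-Weisbach: ΔP = f(L/D)(ρV²/2) = 0.05736·(2.58/0.0201)·(994·2.416²/2) = 0.05736·128.4·2901 = 2.136e+04 Pa.
Head loss h_f = ΔP/(ρg) = 2.136e+04/(994·9.81) = 2.19 m.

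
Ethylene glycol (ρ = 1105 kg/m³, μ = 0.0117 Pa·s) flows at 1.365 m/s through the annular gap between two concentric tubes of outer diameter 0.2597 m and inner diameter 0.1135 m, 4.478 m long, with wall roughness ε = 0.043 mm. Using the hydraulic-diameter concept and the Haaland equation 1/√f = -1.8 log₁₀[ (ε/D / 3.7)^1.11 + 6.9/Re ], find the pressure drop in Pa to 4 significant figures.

ΔP ≈ 839.7 Pa

Hydraulic diameter D_h = 4A/P = D_o - D_i = 0.2597 - 0.1135 = 0.1462 m.
Re = ρVD_h/μ = 1105·1.365·0.1462/0.0117 = 1.885e+04.
ε/D_h = 4.3e-05/0.1462 = 0.000294; Haaland gives 1/√f = -1.8 log₁₀[2.81e-05+0.000366] = 6.128, so f = 0.02663.
ΔP = f(L/D_h)(ρV²/2) = 0.02663·4.478/0.1462·1029 = 839.7 Pa.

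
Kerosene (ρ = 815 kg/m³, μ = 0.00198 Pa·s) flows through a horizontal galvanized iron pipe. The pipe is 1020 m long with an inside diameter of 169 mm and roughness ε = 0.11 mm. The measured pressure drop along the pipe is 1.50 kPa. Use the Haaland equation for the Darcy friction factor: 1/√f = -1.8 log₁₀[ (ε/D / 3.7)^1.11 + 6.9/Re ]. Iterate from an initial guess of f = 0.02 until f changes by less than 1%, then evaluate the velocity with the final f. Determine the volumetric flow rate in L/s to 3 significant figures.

Q ≈ 3.10 L/s

Rearranging Darcy-Weisbach: V = √(2·ΔP·D/(f·L·ρ)). With ε/D = 0.00011/0.169 = 0.000651, iterate starting from f = 0.02:
  f = 0.02 → V = √(2·1500·0.169/(0.02·1020·815)) = 0.1746 m/s; Re = ρVD/μ = 1.215e+04; f → 0.03021
  f = 0.03021 → V = 0.1421 m/s; Re = 9885; f → 0.03179
  f = 0.03179 → V = 0.1385 m/s; Re = 9635; f → 0.032
Converged (Δf/f < 1%). With the final f = 0.032: V = √(2·1500·0.169/(0.032·1020·815)) = 0.1381 m/s.
Q = V·A = 0.1381·(π/4·0.169²) = 0.003097 m³/s = 3.10 L/s.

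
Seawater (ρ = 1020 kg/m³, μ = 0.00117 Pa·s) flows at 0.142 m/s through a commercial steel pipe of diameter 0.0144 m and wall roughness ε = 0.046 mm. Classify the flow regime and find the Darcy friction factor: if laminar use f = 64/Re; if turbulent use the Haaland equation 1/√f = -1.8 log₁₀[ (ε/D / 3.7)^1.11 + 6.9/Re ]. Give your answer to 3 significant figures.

Re = ρVD/μ = 1020·0.142·0.0144/0.00117 = 1783.
Re < 2300 → laminar, so f = 64/Re = 0.0359 (roughness is irrelevant in laminar flow).

f ≈ 0.0359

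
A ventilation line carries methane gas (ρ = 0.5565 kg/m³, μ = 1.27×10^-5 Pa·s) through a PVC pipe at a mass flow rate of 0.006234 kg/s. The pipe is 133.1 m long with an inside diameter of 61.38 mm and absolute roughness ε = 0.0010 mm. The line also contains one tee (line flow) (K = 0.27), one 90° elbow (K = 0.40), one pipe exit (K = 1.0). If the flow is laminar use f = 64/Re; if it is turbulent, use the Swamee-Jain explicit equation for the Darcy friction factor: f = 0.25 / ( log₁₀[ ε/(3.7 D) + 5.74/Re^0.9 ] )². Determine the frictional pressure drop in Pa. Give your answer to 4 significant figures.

ΔP ≈ 273.4 Pa

A = πD²/4 = π(0.06138)²/4 = 0.002959 m²; mean velocity V = ṁ/(ρA) = 0.006234/(0.5565 · 0.002959) = 3.786 m/s.
Reynolds number Re = ρVD/μ = 0.5565 · 3.786 · 0.06138 / 1.27e-05 = 1.018e+04.
Re > 4000 → turbulent. Relative roughness ε/D = 1e-06/0.06138 = 1.63e-05. Swamee-Jain: f = 0.25/(log₁₀[1.63e-05/3.7 + 5.74/1.018e+04^0.9])² = 0.25/(log₁₀[4.4e-06 + 0.00142])² = 0.25/(-2.847)² = 0.03085.
Total minor-loss coefficient ΣK = 1·0.27 + 1·0.4 + 1·1 = 1.67.
ΔP = [f·L/D + ΣK]·(ρV²/2) = [0.03085·133.1/0.06138 + 1.67]·(0.5565·3.786²/2) = [66.89 + 1.67]·3.988 = 273.4 Pa.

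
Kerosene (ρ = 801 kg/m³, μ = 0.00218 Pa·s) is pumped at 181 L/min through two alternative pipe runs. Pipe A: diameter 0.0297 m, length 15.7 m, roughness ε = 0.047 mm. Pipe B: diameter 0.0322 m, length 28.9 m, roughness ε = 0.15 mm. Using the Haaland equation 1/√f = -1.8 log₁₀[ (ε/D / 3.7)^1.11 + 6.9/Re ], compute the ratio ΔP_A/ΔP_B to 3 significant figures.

Pipe A: V = Q/A = 0.003017/0.0006928 = 4.354 m/s; Re = 4.752e+04; ε/D = 0.00158; Haaland → f = 0.02541; ΔP_A = f(L/D)(ρV²/2) = 1.02e+05 Pa.
Pipe B: V = Q/A = 0.003017/0.0008143 = 3.704 m/s; Re = 4.383e+04; ε/D = 0.00466; Haaland → f = 0.03174; ΔP_B = f(L/D)(ρV²/2) = 1.566e+05 Pa.
ΔP_A/ΔP_B = 1.02e+05/1.566e+05 = 0.652.

ΔP_A/ΔP_B ≈ 0.652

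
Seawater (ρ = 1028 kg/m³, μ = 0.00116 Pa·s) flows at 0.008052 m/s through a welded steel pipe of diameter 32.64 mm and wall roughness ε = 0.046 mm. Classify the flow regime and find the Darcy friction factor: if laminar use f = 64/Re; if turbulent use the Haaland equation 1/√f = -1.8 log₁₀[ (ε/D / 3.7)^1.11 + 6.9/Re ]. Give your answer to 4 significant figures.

f ≈ 0.2748

Re = ρVD/μ = 1028·0.008052·0.03264/0.00116 = 232.9.
Re < 2300 → laminar, so f = 64/Re = 0.2748 (roughness is irrelevant in laminar flow).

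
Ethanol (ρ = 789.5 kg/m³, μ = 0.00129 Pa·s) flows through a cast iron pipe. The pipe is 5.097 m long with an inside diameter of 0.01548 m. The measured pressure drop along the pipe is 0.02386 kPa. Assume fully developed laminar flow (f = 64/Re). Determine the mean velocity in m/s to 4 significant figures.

V ≈ 0.02717 m/s

For laminar flow, f = 64/Re with Re = ρVD/μ, so Darcy-Weisbach reduces to ΔP = 32μLV/D². Solving for V: V = ΔP·D²/(32μL) = 23.86·(0.01548)²/(32·0.00129·5.097) = 0.02717 m/s.
Check: Re = ρVD/μ = 789.5·0.02717·0.01548/0.00129 = 257.4 < 2300, so the laminar assumption holds.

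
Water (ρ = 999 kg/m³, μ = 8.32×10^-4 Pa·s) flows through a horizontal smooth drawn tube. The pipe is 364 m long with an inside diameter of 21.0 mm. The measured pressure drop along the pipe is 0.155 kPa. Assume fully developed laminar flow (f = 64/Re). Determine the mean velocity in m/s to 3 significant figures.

For laminar flow, f = 64/Re with Re = ρVD/μ, so Darcy-Weisbach reduces to ΔP = 32μLV/D². Solving for V: V = ΔP·D²/(32μL) = 155·(0.021)²/(32·0.000832·364) = 0.007053 m/s.
Check: Re = ρVD/μ = 999·0.007053·0.021/0.000832 = 177.9 < 2300, so the laminar assumption holds.

V ≈ 0.00705 m/s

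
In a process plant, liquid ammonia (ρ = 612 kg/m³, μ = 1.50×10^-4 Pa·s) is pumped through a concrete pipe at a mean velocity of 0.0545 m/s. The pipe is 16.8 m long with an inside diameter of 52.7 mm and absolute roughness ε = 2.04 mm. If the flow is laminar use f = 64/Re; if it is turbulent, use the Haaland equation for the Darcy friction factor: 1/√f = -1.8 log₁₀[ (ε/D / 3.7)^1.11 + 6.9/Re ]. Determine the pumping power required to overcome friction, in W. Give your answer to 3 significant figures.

P ≈ 0.00228 W

Reynolds number Re = ρVD/μ = 612 · 0.0545 · 0.0527 / 0.00015 = 1.172e+04.
Re > 4000 → turbulent. Relative roughness ε/D = 0.00204/0.0527 = 0.0387. Haaland: 1/√f = -1.8 log₁₀[(0.0387/3.7)^1.11 + 6.9/1.172e+04] = -1.8 log₁₀[0.00634 + 0.000589] = 3.887, so f = 0.06618.
Darcy-Weisbach: ΔP = f(L/D)(ρV²/2) = 0.06618·(16.8/0.0527)·(612·0.0545²/2) = 0.06618·318.8·0.9089 = 19.17 Pa.
Q = V·A = 0.0545·0.002181 = 0.0001189 m³/s.
Pumping power P = QΔP = 0.0001189·19.17 = 0.002279 W = 0.00228 W.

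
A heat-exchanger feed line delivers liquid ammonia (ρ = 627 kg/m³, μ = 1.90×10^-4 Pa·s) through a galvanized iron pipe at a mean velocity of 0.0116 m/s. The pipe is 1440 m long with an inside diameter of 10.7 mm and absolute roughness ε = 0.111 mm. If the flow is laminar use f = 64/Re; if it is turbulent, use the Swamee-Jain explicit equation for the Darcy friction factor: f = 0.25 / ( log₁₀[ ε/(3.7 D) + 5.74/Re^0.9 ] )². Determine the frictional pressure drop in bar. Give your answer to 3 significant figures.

ΔP ≈ 0.00887 bar

Reynolds number Re = ρVD/μ = 627 · 0.0116 · 0.0107 / 0.00019 = 409.6.
Re < 2300 → laminar flow, so f = 64/Re = 64/409.6 = 0.1563 (the turbulent correlation is not needed).
Darcy-Weisbach: ΔP = f(L/D)(ρV²/2) = 0.1563·(1440/0.0107)·(627·0.0116²/2) = 0.1563·1.346e+05·0.04218 = 887.1 Pa.
ΔP = 887.1 Pa = 0.00887 bar.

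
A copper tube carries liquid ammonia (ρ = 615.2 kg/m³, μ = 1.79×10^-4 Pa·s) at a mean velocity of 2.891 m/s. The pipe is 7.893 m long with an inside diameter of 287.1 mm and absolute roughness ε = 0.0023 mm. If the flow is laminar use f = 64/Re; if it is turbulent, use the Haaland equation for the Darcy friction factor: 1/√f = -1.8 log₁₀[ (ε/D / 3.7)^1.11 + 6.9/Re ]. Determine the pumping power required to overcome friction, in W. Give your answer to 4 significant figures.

P ≈ 133.4 W

Reynolds number Re = ρVD/μ = 615.2 · 2.891 · 0.2871 / 0.000179 = 2.853e+06.
Re > 4000 → turbulent. Relative roughness ε/D = 2.3e-06/0.2871 = 8.01e-06. Haaland: 1/√f = -1.8 log₁₀[(8.01e-06/3.7)^1.11 + 6.9/2.853e+06] = -1.8 log₁₀[5.16e-07 + 2.42e-06] = 9.958, so f = 0.01008.
Darcy-Weisbach: ΔP = f(L/D)(ρV²/2) = 0.01008·(7.893/0.2871)·(615.2·2.891²/2) = 0.01008·27.49·2571 = 712.7 Pa.
Q = V·A = 2.891·0.06474 = 0.1872 m³/s.
Pumping power P = QΔP = 0.1872·712.7 = 133.39 W = 133.4 W.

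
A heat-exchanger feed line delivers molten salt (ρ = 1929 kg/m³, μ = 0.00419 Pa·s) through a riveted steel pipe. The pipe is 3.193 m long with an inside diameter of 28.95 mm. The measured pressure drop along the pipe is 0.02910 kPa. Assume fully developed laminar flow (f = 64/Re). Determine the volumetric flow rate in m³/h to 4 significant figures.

Q ≈ 0.1350 m³/h

For laminar flow, f = 64/Re with Re = ρVD/μ, so Darcy-Weisbach reduces to ΔP = 32μLV/D². Solving for V: V = ΔP·D²/(32μL) = 29.1·(0.02895)²/(32·0.00419·3.193) = 0.05697 m/s.
Check: Re = ρVD/μ = 1929·0.05697·0.02895/0.00419 = 759.3 < 2300, so the laminar assumption holds.
Q = V·A = 0.05697·(π/4·0.02895²) = 3.75e-05 m³/s = 0.1350 m³/h.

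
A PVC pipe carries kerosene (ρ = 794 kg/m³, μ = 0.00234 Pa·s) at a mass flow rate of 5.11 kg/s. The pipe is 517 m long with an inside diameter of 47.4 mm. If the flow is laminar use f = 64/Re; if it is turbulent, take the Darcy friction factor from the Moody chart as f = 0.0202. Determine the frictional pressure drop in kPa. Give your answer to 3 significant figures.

A = πD²/4 = π(0.0474)²/4 = 0.001765 m²; mean velocity V = ṁ/(ρA) = 5.11/(794 · 0.001765) = 3.647 m/s.
Reynolds number Re = ρVD/μ = 794 · 3.647 · 0.0474 / 0.00234 = 5.866e+04.
Re > 4000 → turbulent; use the Moody-chart value f = 0.0202.
Darcy-Weisbach: ΔP = f(L/D)(ρV²/2) = 0.0202·(517/0.0474)·(794·3.647²/2) = 0.0202·1.091e+04·5281 = 1.163e+06 Pa.
ΔP = 1.163e+06 Pa = 1160 kPa.

ΔP ≈ 1160 kPa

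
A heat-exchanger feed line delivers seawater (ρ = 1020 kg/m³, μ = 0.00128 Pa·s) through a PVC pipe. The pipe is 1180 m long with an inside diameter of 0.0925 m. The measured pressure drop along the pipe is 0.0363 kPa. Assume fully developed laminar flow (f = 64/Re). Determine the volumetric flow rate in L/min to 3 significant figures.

Q ≈ 2.59 L/min

For laminar flow, f = 64/Re with Re = ρVD/μ, so Darcy-Weisbach reduces to ΔP = 32μLV/D². Solving for V: V = ΔP·D²/(32μL) = 36.3·(0.0925)²/(32·0.00128·1180) = 0.006426 m/s.
Check: Re = ρVD/μ = 1020·0.006426·0.0925/0.00128 = 473.7 < 2300, so the laminar assumption holds.
Q = V·A = 0.006426·(π/4·0.0925²) = 4.318e-05 m³/s = 2.59 L/min.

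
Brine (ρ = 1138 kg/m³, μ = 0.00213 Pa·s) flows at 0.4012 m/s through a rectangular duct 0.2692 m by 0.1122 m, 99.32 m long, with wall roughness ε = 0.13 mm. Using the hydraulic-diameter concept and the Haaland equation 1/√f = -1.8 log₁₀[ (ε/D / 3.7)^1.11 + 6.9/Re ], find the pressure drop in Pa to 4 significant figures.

Hydraulic diameter D_h = 4A/P = 4·(0.2692·0.1122)/(2·(0.2692+0.1122)) = 0.1208/0.7628 = 0.1584 m.
Re = ρVD_h/μ = 1138·0.4012·0.1584/0.00213 = 3.395e+04.
ε/D_h = 0.00013/0.1584 = 0.000821; Haaland gives 1/√f = -1.8 log₁₀[8.79e-05+0.000203] = 6.365, so f = 0.02469.
ΔP = f(L/D_h)(ρV²/2) = 0.02469·99.32/0.1584·91.59 = 1418 Pa.

ΔP ≈ 1418 Pa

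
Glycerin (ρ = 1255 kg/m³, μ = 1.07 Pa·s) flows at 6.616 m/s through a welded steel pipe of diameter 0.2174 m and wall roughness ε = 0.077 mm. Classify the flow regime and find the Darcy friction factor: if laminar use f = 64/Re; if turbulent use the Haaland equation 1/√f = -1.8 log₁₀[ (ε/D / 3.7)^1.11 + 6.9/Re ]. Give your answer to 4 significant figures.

f ≈ 0.03794

Re = ρVD/μ = 1255·6.616·0.2174/1.07 = 1687.
Re < 2300 → laminar, so f = 64/Re = 0.03794 (roughness is irrelevant in laminar flow).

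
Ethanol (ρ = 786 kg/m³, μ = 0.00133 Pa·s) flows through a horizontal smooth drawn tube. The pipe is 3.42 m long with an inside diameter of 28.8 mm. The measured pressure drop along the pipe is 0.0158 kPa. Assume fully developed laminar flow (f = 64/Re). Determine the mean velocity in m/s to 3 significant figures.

For laminar flow, f = 64/Re with Re = ρVD/μ, so Darcy-Weisbach reduces to ΔP = 32μLV/D². Solving for V: V = ΔP·D²/(32μL) = 15.8·(0.0288)²/(32·0.00133·3.42) = 0.09004 m/s.
Check: Re = ρVD/μ = 786·0.09004·0.0288/0.00133 = 1532 < 2300, so the laminar assumption holds.

V ≈ 0.0900 m/s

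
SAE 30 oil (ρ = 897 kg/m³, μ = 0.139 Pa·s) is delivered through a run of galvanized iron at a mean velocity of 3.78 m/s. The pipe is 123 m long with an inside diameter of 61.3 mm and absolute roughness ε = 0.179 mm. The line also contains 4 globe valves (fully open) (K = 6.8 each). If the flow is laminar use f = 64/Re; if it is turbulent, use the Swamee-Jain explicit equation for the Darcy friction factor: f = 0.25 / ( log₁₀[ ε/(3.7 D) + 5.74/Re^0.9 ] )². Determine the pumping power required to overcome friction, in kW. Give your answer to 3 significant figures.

Reynolds number Re = ρVD/μ = 897 · 3.78 · 0.0613 / 0.139 = 1495.
Re < 2300 → laminar flow, so f = 64/Re = 64/1495 = 0.0428 (the turbulent correlation is not needed).
Total minor-loss coefficient ΣK = 4·6.8 = 27.2.
ΔP = [f·L/D + ΣK]·(ρV²/2) = [0.0428·123/0.0613 + 27.2]·(897·3.78²/2) = [85.88 + 27.2]·6408 = 7.247e+05 Pa.
Q = V·A = 3.78·0.002951 = 0.01116 m³/s.
Pumping power P = QΔP = 0.01116·7.247e+05 = 8084 W = 8.08 kW.

P ≈ 8.08 kW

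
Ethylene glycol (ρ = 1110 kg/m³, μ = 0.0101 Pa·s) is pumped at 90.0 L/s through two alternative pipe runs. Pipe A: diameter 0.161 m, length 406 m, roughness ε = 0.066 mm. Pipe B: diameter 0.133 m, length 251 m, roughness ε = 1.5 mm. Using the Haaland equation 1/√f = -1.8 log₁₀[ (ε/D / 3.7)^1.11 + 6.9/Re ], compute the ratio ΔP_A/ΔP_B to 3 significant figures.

ΔP_A/ΔP_B ≈ 0.316

Pipe A: V = Q/A = 0.09/0.02036 = 4.421 m/s; Re = 7.822e+04; ε/D = 0.00041; Haaland → f = 0.0204; ΔP_A = f(L/D)(ρV²/2) = 5.58e+05 Pa.
Pipe B: V = Q/A = 0.09/0.01389 = 6.478 m/s; Re = 9.469e+04; ε/D = 0.0113; Haaland → f = 0.04012; ΔP_B = f(L/D)(ρV²/2) = 1.764e+06 Pa.
ΔP_A/ΔP_B = 5.58e+05/1.764e+06 = 0.316.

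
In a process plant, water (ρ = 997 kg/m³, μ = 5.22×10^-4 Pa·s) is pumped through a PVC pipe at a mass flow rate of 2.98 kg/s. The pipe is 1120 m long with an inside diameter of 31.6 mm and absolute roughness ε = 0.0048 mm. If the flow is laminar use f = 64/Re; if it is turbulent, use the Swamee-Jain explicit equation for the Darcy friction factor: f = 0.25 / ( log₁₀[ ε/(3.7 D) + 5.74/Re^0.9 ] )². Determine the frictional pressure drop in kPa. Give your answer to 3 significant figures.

A = πD²/4 = π(0.0316)²/4 = 0.0007843 m²; mean velocity V = ṁ/(ρA) = 2.98/(997 · 0.0007843) = 3.811 m/s.
Reynolds number Re = ρVD/μ = 997 · 3.811 · 0.0316 / 0.000522 = 2.3e+05.
Re > 4000 → turbulent. Relative roughness ε/D = 4.8e-06/0.0316 = 0.000152. Swamee-Jain: f = 0.25/(log₁₀[0.000152/3.7 + 5.74/2.3e+05^0.9])² = 0.25/(log₁₀[4.11e-05 + 8.58e-05])² = 0.25/(-3.897)² = 0.01646.
Darcy-Weisbach: ΔP = f(L/D)(ρV²/2) = 0.01646·(1120/0.0316)·(997·3.811²/2) = 0.01646·3.544e+04·7241 = 4.225e+06 Pa.
ΔP = 4.225e+06 Pa = 4230 kPa.

ΔP ≈ 4230 kPa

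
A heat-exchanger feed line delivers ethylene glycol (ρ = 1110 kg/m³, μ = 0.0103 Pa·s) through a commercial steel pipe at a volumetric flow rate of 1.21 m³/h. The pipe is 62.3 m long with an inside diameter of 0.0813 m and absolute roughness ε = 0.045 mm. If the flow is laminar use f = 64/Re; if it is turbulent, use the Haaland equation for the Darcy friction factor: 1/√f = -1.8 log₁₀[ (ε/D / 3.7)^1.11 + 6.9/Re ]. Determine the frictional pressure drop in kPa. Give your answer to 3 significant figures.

ΔP ≈ 0.201 kPa

Q = 1.21 m³/h = 1.21/3600 = 0.0003361 m³/s.
Cross-sectional area A = πD²/4 = π(0.0813)²/4 = 0.005191 m²; mean velocity V = Q/A = 0.0003361/0.005191 = 0.06475 m/s.
Reynolds number Re = ρVD/μ = 1110 · 0.06475 · 0.0813 / 0.0103 = 567.3.
Re < 2300 → laminar flow, so f = 64/Re = 64/567.3 = 0.1128 (the turbulent correlation is not needed).
Darcy-Weisbach: ΔP = f(L/D)(ρV²/2) = 0.1128·(62.3/0.0813)·(1110·0.06475²/2) = 0.1128·766.3·2.327 = 201.1 Pa.
ΔP = 201.1 Pa = 0.201 kPa.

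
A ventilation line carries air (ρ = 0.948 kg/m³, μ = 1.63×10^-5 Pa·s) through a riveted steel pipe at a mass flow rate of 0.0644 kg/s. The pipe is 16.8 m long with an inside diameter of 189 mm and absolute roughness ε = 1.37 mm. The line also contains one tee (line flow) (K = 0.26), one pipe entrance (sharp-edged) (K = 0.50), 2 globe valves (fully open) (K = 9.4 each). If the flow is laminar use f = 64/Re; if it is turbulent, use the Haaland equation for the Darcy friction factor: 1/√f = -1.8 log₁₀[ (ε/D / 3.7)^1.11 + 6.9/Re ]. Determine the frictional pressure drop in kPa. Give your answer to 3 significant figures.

A = πD²/4 = π(0.189)²/4 = 0.02806 m²; mean velocity V = ṁ/(ρA) = 0.0644/(0.948 · 0.02806) = 2.421 m/s.
Reynolds number Re = ρVD/μ = 0.948 · 2.421 · 0.189 / 1.63e-05 = 2.662e+04.
Re > 4000 → turbulent. Relative roughness ε/D = 0.00137/0.189 = 0.00725. Haaland: 1/√f = -1.8 log₁₀[(0.00725/3.7)^1.11 + 6.9/2.662e+04] = -1.8 log₁₀[0.000987 + 0.000259] = 5.228, so f = 0.03659.
Total minor-loss coefficient ΣK = 1·0.26 + 1·0.5 + 2·9.4 = 19.6.
ΔP = [f·L/D + ΣK]·(ρV²/2) = [0.03659·16.8/0.189 + 19.6]·(0.948·2.421²/2) = [3.252 + 19.6]·2.779 = 63.4 Pa.
ΔP = 63.4 Pa = 0.0634 kPa.

ΔP ≈ 0.0634 kPa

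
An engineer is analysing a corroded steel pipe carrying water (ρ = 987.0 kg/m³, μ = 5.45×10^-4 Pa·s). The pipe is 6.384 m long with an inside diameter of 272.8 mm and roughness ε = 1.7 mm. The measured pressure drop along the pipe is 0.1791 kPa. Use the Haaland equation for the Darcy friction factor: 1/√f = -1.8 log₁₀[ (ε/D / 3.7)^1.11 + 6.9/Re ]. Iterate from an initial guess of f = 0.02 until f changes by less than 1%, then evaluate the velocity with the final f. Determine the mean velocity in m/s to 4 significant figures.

Rearranging Darcy-Weisbach: V = √(2·ΔP·D/(f·L·ρ)). With ε/D = 0.0017/0.2728 = 0.00623, iterate starting from f = 0.02:
  f = 0.02 → V = √(2·179.1·0.2728/(0.02·6.384·987)) = 0.8806 m/s; Re = ρVD/μ = 4.35e+05; f → 0.03274
  f = 0.03274 → V = 0.6883 m/s; Re = 3.4e+05; f → 0.03278
Converged (Δf/f < 1%). With the final f = 0.03278: V = √(2·179.1·0.2728/(0.03278·6.384·987)) = 0.6878 m/s.

V ≈ 0.6878 m/s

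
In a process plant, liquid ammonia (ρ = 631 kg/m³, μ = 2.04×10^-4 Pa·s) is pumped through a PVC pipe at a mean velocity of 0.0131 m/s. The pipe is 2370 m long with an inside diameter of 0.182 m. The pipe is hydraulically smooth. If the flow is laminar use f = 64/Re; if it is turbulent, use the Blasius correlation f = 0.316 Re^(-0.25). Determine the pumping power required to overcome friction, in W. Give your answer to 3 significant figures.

P ≈ 0.00819 W

Reynolds number Re = ρVD/μ = 631 · 0.0131 · 0.182 / 0.000204 = 7375.
Re > 4000 → turbulent. Smooth-pipe (Blasius): f = 0.316 Re^(-0.25) = 0.316/(7375)^0.25 = 0.0341.
Darcy-Weisbach: ΔP = f(L/D)(ρV²/2) = 0.0341·(2370/0.182)·(631·0.0131²/2) = 0.0341·1.302e+04·0.05414 = 24.04 Pa.
Q = V·A = 0.0131·0.02602 = 0.0003408 m³/s.
Pumping power P = QΔP = 0.0003408·24.04 = 0.008194 W = 0.00819 W.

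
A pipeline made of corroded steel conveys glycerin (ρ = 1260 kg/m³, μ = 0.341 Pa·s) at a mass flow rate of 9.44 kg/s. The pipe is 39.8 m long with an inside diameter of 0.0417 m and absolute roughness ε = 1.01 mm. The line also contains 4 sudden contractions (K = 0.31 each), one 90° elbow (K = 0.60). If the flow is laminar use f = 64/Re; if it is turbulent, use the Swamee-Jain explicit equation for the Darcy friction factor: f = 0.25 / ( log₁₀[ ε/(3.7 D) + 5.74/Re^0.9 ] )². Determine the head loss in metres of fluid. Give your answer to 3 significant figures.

h_f ≈ 114 m

A = πD²/4 = π(0.0417)²/4 = 0.001366 m²; mean velocity V = ṁ/(ρA) = 9.44/(1260 · 0.001366) = 5.486 m/s.
Reynolds number Re = ρVD/μ = 1260 · 5.486 · 0.0417 / 0.341 = 845.3.
Re < 2300 → laminar flow, so f = 64/Re = 64/845.3 = 0.07572 (the turbulent correlation is not needed).
Total minor-loss coefficient ΣK = 4·0.31 + 1·0.6 = 1.84.
ΔP = [f·L/D + ΣK]·(ρV²/2) = [0.07572·39.8/0.0417 + 1.84]·(1260·5.486²/2) = [72.27 + 1.84]·1.896e+04 = 1.405e+06 Pa.
Head loss h_f = ΔP/(ρg) = 1.405e+06/(1260·9.81) = 114 m.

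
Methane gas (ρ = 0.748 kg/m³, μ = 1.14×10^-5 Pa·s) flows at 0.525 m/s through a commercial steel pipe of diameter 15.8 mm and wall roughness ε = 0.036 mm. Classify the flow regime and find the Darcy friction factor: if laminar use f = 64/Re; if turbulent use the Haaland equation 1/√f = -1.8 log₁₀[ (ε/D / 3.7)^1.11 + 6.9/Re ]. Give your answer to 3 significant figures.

f ≈ 0.118

Re = ρVD/μ = 0.748·0.525·0.0158/1.14e-05 = 544.3.
Re < 2300 → laminar, so f = 64/Re = 0.1176 (roughness is irrelevant in laminar flow).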